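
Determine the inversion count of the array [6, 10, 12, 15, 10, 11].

Finding inversions in [6, 10, 12, 15, 10, 11]:

(2, 4): arr[2]=12 > arr[4]=10
(2, 5): arr[2]=12 > arr[5]=11
(3, 4): arr[3]=15 > arr[4]=10
(3, 5): arr[3]=15 > arr[5]=11

Total inversions: 4

The array has 4 inversion(s): (2,4), (2,5), (3,4), (3,5). Each pair (i,j) satisfies i < j and arr[i] > arr[j].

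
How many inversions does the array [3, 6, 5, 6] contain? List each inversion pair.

Finding inversions in [3, 6, 5, 6]:

(1, 2): arr[1]=6 > arr[2]=5

Total inversions: 1

The array has 1 inversion(s): (1,2). Each pair (i,j) satisfies i < j and arr[i] > arr[j].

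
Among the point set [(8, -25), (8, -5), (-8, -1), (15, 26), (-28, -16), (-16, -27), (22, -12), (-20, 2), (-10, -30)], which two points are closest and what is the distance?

Computing all pairwise distances among 9 points:

d((8, -25), (8, -5)) = 20.0
d((8, -25), (-8, -1)) = 28.8444
d((8, -25), (15, 26)) = 51.4782
d((8, -25), (-28, -16)) = 37.108
d((8, -25), (-16, -27)) = 24.0832
d((8, -25), (22, -12)) = 19.105
d((8, -25), (-20, 2)) = 38.8973
d((8, -25), (-10, -30)) = 18.6815
d((8, -5), (-8, -1)) = 16.4924
d((8, -5), (15, 26)) = 31.7805
d((8, -5), (-28, -16)) = 37.6431
d((8, -5), (-16, -27)) = 32.5576
d((8, -5), (22, -12)) = 15.6525
d((8, -5), (-20, 2)) = 28.8617
d((8, -5), (-10, -30)) = 30.8058
d((-8, -1), (15, 26)) = 35.4683
d((-8, -1), (-28, -16)) = 25.0
d((-8, -1), (-16, -27)) = 27.2029
d((-8, -1), (22, -12)) = 31.9531
d((-8, -1), (-20, 2)) = 12.3693
d((-8, -1), (-10, -30)) = 29.0689
d((15, 26), (-28, -16)) = 60.1082
d((15, 26), (-16, -27)) = 61.4003
d((15, 26), (22, -12)) = 38.6394
d((15, 26), (-20, 2)) = 42.4382
d((15, 26), (-10, -30)) = 61.327
d((-28, -16), (-16, -27)) = 16.2788
d((-28, -16), (22, -12)) = 50.1597
d((-28, -16), (-20, 2)) = 19.6977
d((-28, -16), (-10, -30)) = 22.8035
d((-16, -27), (22, -12)) = 40.8534
d((-16, -27), (-20, 2)) = 29.2746
d((-16, -27), (-10, -30)) = 6.7082 <-- minimum
d((22, -12), (-20, 2)) = 44.2719
d((22, -12), (-10, -30)) = 36.7151
d((-20, 2), (-10, -30)) = 33.5261

Closest pair: (-16, -27) and (-10, -30) with distance 6.7082

The closest pair is (-16, -27) and (-10, -30) with Euclidean distance 6.7082. For 9 points, brute-force pairwise comparison is shown above. For large n, the divide-and-conquer algorithm (sort by x, recurse on halves, check the dividing strip) achieves O(n log n).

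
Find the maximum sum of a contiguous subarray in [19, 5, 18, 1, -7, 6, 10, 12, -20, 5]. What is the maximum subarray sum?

Using Kadane's algorithm on [19, 5, 18, 1, -7, 6, 10, 12, -20, 5]:

Scanning through the array:
Position 1 (value 5): max_ending_here = 24, max_so_far = 24
Position 2 (value 18): max_ending_here = 42, max_so_far = 42
Position 3 (value 1): max_ending_here = 43, max_so_far = 43
Position 4 (value -7): max_ending_here = 36, max_so_far = 43
Position 5 (value 6): max_ending_here = 42, max_so_far = 43
Position 6 (value 10): max_ending_here = 52, max_so_far = 52
Position 7 (value 12): max_ending_here = 64, max_so_far = 64
Position 8 (value -20): max_ending_here = 44, max_so_far = 64
Position 9 (value 5): max_ending_here = 49, max_so_far = 64

Maximum subarray: [19, 5, 18, 1, -7, 6, 10, 12]
Maximum sum: 64

The maximum subarray is [19, 5, 18, 1, -7, 6, 10, 12] with sum 64. This subarray runs from index 0 to index 7.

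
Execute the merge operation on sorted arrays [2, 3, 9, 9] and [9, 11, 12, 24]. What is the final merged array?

Merging process:

Compare 2 vs 9: take 2 from left. Merged: [2]
Compare 3 vs 9: take 3 from left. Merged: [2, 3]
Compare 9 vs 9: take 9 from left. Merged: [2, 3, 9]
Compare 9 vs 9: take 9 from left. Merged: [2, 3, 9, 9]
Append remaining from right: [9, 11, 12, 24]. Merged: [2, 3, 9, 9, 9, 11, 12, 24]

Final merged array: [2, 3, 9, 9, 9, 11, 12, 24]
Total comparisons: 4

The merged array is [2, 3, 9, 9, 9, 11, 12, 24], requiring 4 comparisons. The merge step runs in O(n) time where n is the total number of elements.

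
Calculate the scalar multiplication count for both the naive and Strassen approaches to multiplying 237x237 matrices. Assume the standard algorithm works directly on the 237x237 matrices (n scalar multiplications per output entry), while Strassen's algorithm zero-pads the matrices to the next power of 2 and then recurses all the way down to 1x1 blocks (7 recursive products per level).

Matrix multiplication for 237x237 matrices:

Strassen's algorithm requires power-of-2 dimensions. Pad 237x237 to 256x256 (next power of 2).

Standard algorithm: 237^3 = 13312053 multiplications
Strassen's algorithm: 7^(log2(256)) = 7^8 = 5764801 multiplications
Savings: 13312053 - 5764801 = 7547252 multiplications

Standard: 13312053 multiplications (237^3). Strassen: 5764801 multiplications (7^8, after padding to 256x256). Strassen reduces 8 recursive multiplications to 7 at each level.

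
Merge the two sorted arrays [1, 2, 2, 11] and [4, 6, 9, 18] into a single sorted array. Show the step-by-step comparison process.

Merging process:

Compare 1 vs 4: take 1 from left. Merged: [1]
Compare 2 vs 4: take 2 from left. Merged: [1, 2]
Compare 2 vs 4: take 2 from left. Merged: [1, 2, 2]
Compare 11 vs 4: take 4 from right. Merged: [1, 2, 2, 4]
Compare 11 vs 6: take 6 from right. Merged: [1, 2, 2, 4, 6]
Compare 11 vs 9: take 9 from right. Merged: [1, 2, 2, 4, 6, 9]
Compare 11 vs 18: take 11 from left. Merged: [1, 2, 2, 4, 6, 9, 11]
Append remaining from right: [18]. Merged: [1, 2, 2, 4, 6, 9, 11, 18]

Final merged array: [1, 2, 2, 4, 6, 9, 11, 18]
Total comparisons: 7

The merged array is [1, 2, 2, 4, 6, 9, 11, 18], requiring 7 comparisons. The merge step runs in O(n) time where n is the total number of elements.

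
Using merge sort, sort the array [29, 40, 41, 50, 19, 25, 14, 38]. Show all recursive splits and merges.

Merge sort trace:

Split: [29, 40, 41, 50, 19, 25, 14, 38] -> [29, 40, 41, 50] and [19, 25, 14, 38]
  Split: [29, 40, 41, 50] -> [29, 40] and [41, 50]
    Split: [29, 40] -> [29] and [40]
    Merge: [29] + [40] -> [29, 40]
    Split: [41, 50] -> [41] and [50]
    Merge: [41] + [50] -> [41, 50]
  Merge: [29, 40] + [41, 50] -> [29, 40, 41, 50]
  Split: [19, 25, 14, 38] -> [19, 25] and [14, 38]
    Split: [19, 25] -> [19] and [25]
    Merge: [19] + [25] -> [19, 25]
    Split: [14, 38] -> [14] and [38]
    Merge: [14] + [38] -> [14, 38]
  Merge: [19, 25] + [14, 38] -> [14, 19, 25, 38]
Merge: [29, 40, 41, 50] + [14, 19, 25, 38] -> [14, 19, 25, 29, 38, 40, 41, 50]

Final sorted array: [14, 19, 25, 29, 38, 40, 41, 50]

The merge sort proceeds by recursively splitting the array and merging sorted halves.
After all merges, the sorted array is [14, 19, 25, 29, 38, 40, 41, 50].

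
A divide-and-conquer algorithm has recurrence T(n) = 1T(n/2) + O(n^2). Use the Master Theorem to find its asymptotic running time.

Master Theorem for T(n) = 1T(n/2) + O(n^2):

a = 1, b = 2, c = 2
log_b(a) = log_2(1) = 0.0000

Case 3: c = 2 > log_2(1) = 0.0000
T(n) = O(n^2) = O(n^2)

For T(n) = 1T(n/2) + O(n^2): log_2(1) = 0.0000. This is Case 3 of the Master Theorem (c > log_b(a), work dominated by root), giving O(n^2).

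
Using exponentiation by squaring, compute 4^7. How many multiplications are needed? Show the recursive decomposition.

Computing 4^7 by squaring (build up from 4^1; each line after the first costs one multiplication):

4^1 = 4
4^2 = (4^1)^2 = 4^2 = 16
4^3 = 4 * 4^2 = 4 * 16 = 64
4^6 = (4^3)^2 = 64^2 = 4096
4^7 = 4 * 4^6 = 4 * 4096 = 16384

Result: 16384
Multiplications needed: 4 (4 lines after 4^1)

4^7 = 16384. Using exponentiation by squaring, this requires 4 multiplications. The key idea: if the exponent is even, square the half-power; if odd, multiply by the base once.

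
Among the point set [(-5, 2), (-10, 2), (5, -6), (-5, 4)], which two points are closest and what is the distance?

Computing all pairwise distances among 4 points:

d((-5, 2), (-10, 2)) = 5.0
d((-5, 2), (5, -6)) = 12.8062
d((-5, 2), (-5, 4)) = 2.0 <-- minimum
d((-10, 2), (5, -6)) = 17.0
d((-10, 2), (-5, 4)) = 5.3852
d((5, -6), (-5, 4)) = 14.1421

Closest pair: (-5, 2) and (-5, 4) with distance 2.0

The closest pair is (-5, 2) and (-5, 4) with Euclidean distance 2.0. For 4 points, brute-force pairwise comparison is shown above. For large n, the divide-and-conquer algorithm (sort by x, recurse on halves, check the dividing strip) achieves O(n log n).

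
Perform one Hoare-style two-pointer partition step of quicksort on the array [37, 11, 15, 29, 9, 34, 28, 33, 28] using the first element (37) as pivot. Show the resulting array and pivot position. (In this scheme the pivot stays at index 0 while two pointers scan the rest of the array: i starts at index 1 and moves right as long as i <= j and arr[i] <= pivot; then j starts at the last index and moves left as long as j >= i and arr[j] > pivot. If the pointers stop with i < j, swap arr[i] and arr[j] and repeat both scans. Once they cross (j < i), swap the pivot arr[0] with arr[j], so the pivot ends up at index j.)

Hoare-style two-pointer partition with pivot = 37:

Initial array: [37, 11, 15, 29, 9, 34, 28, 33, 28]

Pointers start at i = 1, j = 8.
i ends at 9, j ends at 8: the pointers have crossed (j < i), so scanning stops.

Swap pivot arr[0] with arr[8] to place pivot at position 8: [28, 11, 15, 29, 9, 34, 28, 33, 37]
Pivot position: 8

After partitioning with pivot 37, the array becomes [28, 11, 15, 29, 9, 34, 28, 33, 37]. The pivot is placed at index 8. All elements to the left of the pivot are <= 37, and all elements to the right are > 37.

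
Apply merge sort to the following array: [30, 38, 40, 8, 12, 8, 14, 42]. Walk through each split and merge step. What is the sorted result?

Merge sort trace:

Split: [30, 38, 40, 8, 12, 8, 14, 42] -> [30, 38, 40, 8] and [12, 8, 14, 42]
  Split: [30, 38, 40, 8] -> [30, 38] and [40, 8]
    Split: [30, 38] -> [30] and [38]
    Merge: [30] + [38] -> [30, 38]
    Split: [40, 8] -> [40] and [8]
    Merge: [40] + [8] -> [8, 40]
  Merge: [30, 38] + [8, 40] -> [8, 30, 38, 40]
  Split: [12, 8, 14, 42] -> [12, 8] and [14, 42]
    Split: [12, 8] -> [12] and [8]
    Merge: [12] + [8] -> [8, 12]
    Split: [14, 42] -> [14] and [42]
    Merge: [14] + [42] -> [14, 42]
  Merge: [8, 12] + [14, 42] -> [8, 12, 14, 42]
Merge: [8, 30, 38, 40] + [8, 12, 14, 42] -> [8, 8, 12, 14, 30, 38, 40, 42]

Final sorted array: [8, 8, 12, 14, 30, 38, 40, 42]

The merge sort proceeds by recursively splitting the array and merging sorted halves.
After all merges, the sorted array is [8, 8, 12, 14, 30, 38, 40, 42].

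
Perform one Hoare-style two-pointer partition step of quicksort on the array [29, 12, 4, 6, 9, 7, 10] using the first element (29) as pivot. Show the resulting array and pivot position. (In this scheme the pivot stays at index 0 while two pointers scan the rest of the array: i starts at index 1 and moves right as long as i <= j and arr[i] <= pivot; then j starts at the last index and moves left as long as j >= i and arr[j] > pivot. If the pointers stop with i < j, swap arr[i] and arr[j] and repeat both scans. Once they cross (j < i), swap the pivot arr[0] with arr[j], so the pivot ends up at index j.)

Hoare-style two-pointer partition with pivot = 29:

Initial array: [29, 12, 4, 6, 9, 7, 10]

Pointers start at i = 1, j = 6.
i ends at 7, j ends at 6: the pointers have crossed (j < i), so scanning stops.

Swap pivot arr[0] with arr[6] to place pivot at position 6: [10, 12, 4, 6, 9, 7, 29]
Pivot position: 6

After partitioning with pivot 29, the array becomes [10, 12, 4, 6, 9, 7, 29]. The pivot is placed at index 6. All elements to the left of the pivot are <= 29, and all elements to the right are > 29.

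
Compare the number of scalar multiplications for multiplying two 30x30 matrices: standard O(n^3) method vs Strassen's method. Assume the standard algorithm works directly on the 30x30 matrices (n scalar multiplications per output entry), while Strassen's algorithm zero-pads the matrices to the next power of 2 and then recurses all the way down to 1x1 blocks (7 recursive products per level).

Matrix multiplication for 30x30 matrices:

Strassen's algorithm requires power-of-2 dimensions. Pad 30x30 to 32x32 (next power of 2).

Standard algorithm: 30^3 = 27000 multiplications
Strassen's algorithm: 7^(log2(32)) = 7^5 = 16807 multiplications
Savings: 27000 - 16807 = 10193 multiplications

Standard: 27000 multiplications (30^3). Strassen: 16807 multiplications (7^5, after padding to 32x32). Strassen reduces 8 recursive multiplications to 7 at each level.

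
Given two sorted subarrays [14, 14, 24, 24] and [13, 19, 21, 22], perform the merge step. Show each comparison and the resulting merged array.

Merging process:

Compare 14 vs 13: take 13 from right. Merged: [13]
Compare 14 vs 19: take 14 from left. Merged: [13, 14]
Compare 14 vs 19: take 14 from left. Merged: [13, 14, 14]
Compare 24 vs 19: take 19 from right. Merged: [13, 14, 14, 19]
Compare 24 vs 21: take 21 from right. Merged: [13, 14, 14, 19, 21]
Compare 24 vs 22: take 22 from right. Merged: [13, 14, 14, 19, 21, 22]
Append remaining from left: [24, 24]. Merged: [13, 14, 14, 19, 21, 22, 24, 24]

Final merged array: [13, 14, 14, 19, 21, 22, 24, 24]
Total comparisons: 6

The merged array is [13, 14, 14, 19, 21, 22, 24, 24], requiring 6 comparisons. The merge step runs in O(n) time where n is the total number of elements.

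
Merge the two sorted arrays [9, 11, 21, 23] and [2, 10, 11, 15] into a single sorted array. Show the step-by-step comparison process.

Merging process:

Compare 9 vs 2: take 2 from right. Merged: [2]
Compare 9 vs 10: take 9 from left. Merged: [2, 9]
Compare 11 vs 10: take 10 from right. Merged: [2, 9, 10]
Compare 11 vs 11: take 11 from left. Merged: [2, 9, 10, 11]
Compare 21 vs 11: take 11 from right. Merged: [2, 9, 10, 11, 11]
Compare 21 vs 15: take 15 from right. Merged: [2, 9, 10, 11, 11, 15]
Append remaining from left: [21, 23]. Merged: [2, 9, 10, 11, 11, 15, 21, 23]

Final merged array: [2, 9, 10, 11, 11, 15, 21, 23]
Total comparisons: 6

The merged array is [2, 9, 10, 11, 11, 15, 21, 23], requiring 6 comparisons. The merge step runs in O(n) time where n is the total number of elements.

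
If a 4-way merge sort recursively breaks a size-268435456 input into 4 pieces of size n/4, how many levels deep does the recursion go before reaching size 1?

For divide and conquer with division factor 4:

Problem sizes at each level:
Level 0: 268435456
Level 1: 67108864
Level 2: 16777216
Level 3: 4194304
Level 4: 1048576
Level 5: 262144
Level 6: 65536
Level 7: 16384
Level 8: 4096
Level 9: 1024
Level 10: 256
Level 11: 64
Level 12: 16
Level 13: 4
Level 14: 1

The root is level 0 and the size-1 base case is level 14 (the tree spans levels 0 through 14, i.e. 15 levels counting the root), so the depth is the number of divisions: log_4(268435456) = 14

The recursion tree depth is log_4(268435456) = 14. At each level, the problem size is divided by 4, so it takes 14 divisions to reduce to a base case of size 1. The algorithm makes 4 recursive calls at each level.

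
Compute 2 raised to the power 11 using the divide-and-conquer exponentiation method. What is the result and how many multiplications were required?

Computing 2^11 by squaring (build up from 2^1; each line after the first costs one multiplication):

2^1 = 2
2^2 = (2^1)^2 = 2^2 = 4
2^4 = (2^2)^2 = 4^2 = 16
2^5 = 2 * 2^4 = 2 * 16 = 32
2^10 = (2^5)^2 = 32^2 = 1024
2^11 = 2 * 2^10 = 2 * 1024 = 2048

Result: 2048
Multiplications needed: 5 (5 lines after 2^1)

2^11 = 2048. Using exponentiation by squaring, this requires 5 multiplications. The key idea: if the exponent is even, square the half-power; if odd, multiply by the base once.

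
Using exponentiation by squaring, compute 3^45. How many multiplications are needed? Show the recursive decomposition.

Computing 3^45 by squaring (build up from 3^1; each line after the first costs one multiplication):

3^1 = 3
3^2 = (3^1)^2 = 3^2 = 9
3^4 = (3^2)^2 = 9^2 = 81
3^5 = 3 * 3^4 = 3 * 81 = 243
3^10 = (3^5)^2 = 243^2 = 59049
3^11 = 3 * 3^10 = 3 * 59049 = 177147
3^22 = (3^11)^2 = 177147^2 = 31381059609
3^44 = (3^22)^2 = 31381059609^2 = 984770902183611232881
3^45 = 3 * 3^44 = 3 * 984770902183611232881 = 2954312706550833698643

Result: 2954312706550833698643
Multiplications needed: 8 (8 lines after 3^1)

3^45 = 2954312706550833698643. Using exponentiation by squaring, this requires 8 multiplications. The key idea: if the exponent is even, square the half-power; if odd, multiply by the base once.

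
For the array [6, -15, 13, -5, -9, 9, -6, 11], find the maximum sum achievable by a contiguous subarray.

Using Kadane's algorithm on [6, -15, 13, -5, -9, 9, -6, 11]:

Scanning through the array:
Position 1 (value -15): max_ending_here = -9, max_so_far = 6
Position 2 (value 13): max_ending_here = 13, max_so_far = 13
Position 3 (value -5): max_ending_here = 8, max_so_far = 13
Position 4 (value -9): max_ending_here = -1, max_so_far = 13
Position 5 (value 9): max_ending_here = 9, max_so_far = 13
Position 6 (value -6): max_ending_here = 3, max_so_far = 13
Position 7 (value 11): max_ending_here = 14, max_so_far = 14

Maximum subarray: [9, -6, 11]
Maximum sum: 14

The maximum subarray is [9, -6, 11] with sum 14. This subarray runs from index 5 to index 7.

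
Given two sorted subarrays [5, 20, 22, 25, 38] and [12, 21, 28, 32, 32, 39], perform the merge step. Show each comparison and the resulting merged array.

Merging process:

Compare 5 vs 12: take 5 from left. Merged: [5]
Compare 20 vs 12: take 12 from right. Merged: [5, 12]
Compare 20 vs 21: take 20 from left. Merged: [5, 12, 20]
Compare 22 vs 21: take 21 from right. Merged: [5, 12, 20, 21]
Compare 22 vs 28: take 22 from left. Merged: [5, 12, 20, 21, 22]
Compare 25 vs 28: take 25 from left. Merged: [5, 12, 20, 21, 22, 25]
Compare 38 vs 28: take 28 from right. Merged: [5, 12, 20, 21, 22, 25, 28]
Compare 38 vs 32: take 32 from right. Merged: [5, 12, 20, 21, 22, 25, 28, 32]
Compare 38 vs 32: take 32 from right. Merged: [5, 12, 20, 21, 22, 25, 28, 32, 32]
Compare 38 vs 39: take 38 from left. Merged: [5, 12, 20, 21, 22, 25, 28, 32, 32, 38]
Append remaining from right: [39]. Merged: [5, 12, 20, 21, 22, 25, 28, 32, 32, 38, 39]

Final merged array: [5, 12, 20, 21, 22, 25, 28, 32, 32, 38, 39]
Total comparisons: 10

The merged array is [5, 12, 20, 21, 22, 25, 28, 32, 32, 38, 39], requiring 10 comparisons. The merge step runs in O(n) time where n is the total number of elements.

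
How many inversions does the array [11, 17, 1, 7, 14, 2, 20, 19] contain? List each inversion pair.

Finding inversions in [11, 17, 1, 7, 14, 2, 20, 19]:

(0, 2): arr[0]=11 > arr[2]=1
(0, 3): arr[0]=11 > arr[3]=7
(0, 5): arr[0]=11 > arr[5]=2
(1, 2): arr[1]=17 > arr[2]=1
(1, 3): arr[1]=17 > arr[3]=7
(1, 4): arr[1]=17 > arr[4]=14
(1, 5): arr[1]=17 > arr[5]=2
(3, 5): arr[3]=7 > arr[5]=2
(4, 5): arr[4]=14 > arr[5]=2
(6, 7): arr[6]=20 > arr[7]=19

Total inversions: 10

The array has 10 inversion(s): (0,2), (0,3), (0,5), (1,2), (1,3), (1,4), (1,5), (3,5), (4,5), (6,7). Each pair (i,j) satisfies i < j and arr[i] > arr[j].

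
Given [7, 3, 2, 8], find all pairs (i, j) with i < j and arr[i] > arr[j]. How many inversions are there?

Finding inversions in [7, 3, 2, 8]:

(0, 1): arr[0]=7 > arr[1]=3
(0, 2): arr[0]=7 > arr[2]=2
(1, 2): arr[1]=3 > arr[2]=2

Total inversions: 3

The array has 3 inversion(s): (0,1), (0,2), (1,2). Each pair (i,j) satisfies i < j and arr[i] > arr[j].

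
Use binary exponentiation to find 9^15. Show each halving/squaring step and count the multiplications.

Computing 9^15 by squaring (build up from 9^1; each line after the first costs one multiplication):

9^1 = 9
9^2 = (9^1)^2 = 9^2 = 81
9^3 = 9 * 9^2 = 9 * 81 = 729
9^6 = (9^3)^2 = 729^2 = 531441
9^7 = 9 * 9^6 = 9 * 531441 = 4782969
9^14 = (9^7)^2 = 4782969^2 = 22876792454961
9^15 = 9 * 9^14 = 9 * 22876792454961 = 205891132094649

Result: 205891132094649
Multiplications needed: 6 (6 lines after 9^1)

9^15 = 205891132094649. Using exponentiation by squaring, this requires 6 multiplications. The key idea: if the exponent is even, square the half-power; if odd, multiply by the base once.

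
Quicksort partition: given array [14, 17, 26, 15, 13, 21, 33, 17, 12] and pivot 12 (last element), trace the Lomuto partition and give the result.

Lomuto partition with pivot = 12:

Initial array: [14, 17, 26, 15, 13, 21, 33, 17, 12]

arr[0]=14 > 12: no swap
arr[1]=17 > 12: no swap
arr[2]=26 > 12: no swap
arr[3]=15 > 12: no swap
arr[4]=13 > 12: no swap
arr[5]=21 > 12: no swap
arr[6]=33 > 12: no swap
arr[7]=17 > 12: no swap

Place pivot at position 0: [12, 17, 26, 15, 13, 21, 33, 17, 14]
Pivot position: 0

After partitioning with pivot 12, the array becomes [12, 17, 26, 15, 13, 21, 33, 17, 14]. The pivot is placed at index 0. All elements to the left of the pivot are <= 12, and all elements to the right are > 12.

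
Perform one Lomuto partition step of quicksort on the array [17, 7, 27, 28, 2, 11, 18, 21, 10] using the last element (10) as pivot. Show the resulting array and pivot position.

Lomuto partition with pivot = 10:

Initial array: [17, 7, 27, 28, 2, 11, 18, 21, 10]

arr[0]=17 > 10: no swap
arr[1]=7 <= 10: swap with position 0, array becomes [7, 17, 27, 28, 2, 11, 18, 21, 10]
arr[2]=27 > 10: no swap
arr[3]=28 > 10: no swap
arr[4]=2 <= 10: swap with position 1, array becomes [7, 2, 27, 28, 17, 11, 18, 21, 10]
arr[5]=11 > 10: no swap
arr[6]=18 > 10: no swap
arr[7]=21 > 10: no swap

Place pivot at position 2: [7, 2, 10, 28, 17, 11, 18, 21, 27]
Pivot position: 2

After partitioning with pivot 10, the array becomes [7, 2, 10, 28, 17, 11, 18, 21, 27]. The pivot is placed at index 2. All elements to the left of the pivot are <= 10, and all elements to the right are > 10.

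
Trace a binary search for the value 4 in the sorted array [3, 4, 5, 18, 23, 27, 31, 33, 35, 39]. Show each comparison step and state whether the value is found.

Binary search for 4 in [3, 4, 5, 18, 23, 27, 31, 33, 35, 39]:

lo=0, hi=9, mid=4, arr[mid]=23 -> 23 > 4, search left half
lo=0, hi=3, mid=1, arr[mid]=4 -> Found target at index 1!

Binary search finds 4 at index 1 after 2 comparisons. The search repeatedly halves the search space by comparing with the middle element.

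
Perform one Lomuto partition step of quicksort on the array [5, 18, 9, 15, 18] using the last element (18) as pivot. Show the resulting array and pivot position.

Lomuto partition with pivot = 18:

Initial array: [5, 18, 9, 15, 18]

arr[0]=5 <= 18: swap with position 0, array becomes [5, 18, 9, 15, 18]
arr[1]=18 <= 18: swap with position 1, array becomes [5, 18, 9, 15, 18]
arr[2]=9 <= 18: swap with position 2, array becomes [5, 18, 9, 15, 18]
arr[3]=15 <= 18: swap with position 3, array becomes [5, 18, 9, 15, 18]

Place pivot at position 4: [5, 18, 9, 15, 18]
Pivot position: 4

After partitioning with pivot 18, the array becomes [5, 18, 9, 15, 18]. The pivot is placed at index 4. All elements to the left of the pivot are <= 18, and all elements to the right are > 18.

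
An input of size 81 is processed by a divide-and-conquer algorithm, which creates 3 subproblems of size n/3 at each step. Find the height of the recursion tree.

For divide and conquer with division factor 3:

Problem sizes at each level:
Level 0: 81
Level 1: 27
Level 2: 9
Level 3: 3
Level 4: 1

The root is level 0 and the size-1 base case is level 4 (the tree spans levels 0 through 4, i.e. 5 levels counting the root), so the depth is the number of divisions: log_3(81) = 4

The recursion tree depth is log_3(81) = 4. At each level, the problem size is divided by 3, so it takes 4 divisions to reduce to a base case of size 1. The algorithm makes 3 recursive calls at each level.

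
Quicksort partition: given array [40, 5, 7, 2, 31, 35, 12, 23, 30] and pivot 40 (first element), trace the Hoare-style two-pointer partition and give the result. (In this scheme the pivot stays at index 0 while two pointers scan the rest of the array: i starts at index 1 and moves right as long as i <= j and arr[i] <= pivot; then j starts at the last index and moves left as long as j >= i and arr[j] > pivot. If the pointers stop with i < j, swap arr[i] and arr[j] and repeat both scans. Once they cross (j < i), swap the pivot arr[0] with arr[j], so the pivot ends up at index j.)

Hoare-style two-pointer partition with pivot = 40:

Initial array: [40, 5, 7, 2, 31, 35, 12, 23, 30]

Pointers start at i = 1, j = 8.
i ends at 9, j ends at 8: the pointers have crossed (j < i), so scanning stops.

Swap pivot arr[0] with arr[8] to place pivot at position 8: [30, 5, 7, 2, 31, 35, 12, 23, 40]
Pivot position: 8

After partitioning with pivot 40, the array becomes [30, 5, 7, 2, 31, 35, 12, 23, 40]. The pivot is placed at index 8. All elements to the left of the pivot are <= 40, and all elements to the right are > 40.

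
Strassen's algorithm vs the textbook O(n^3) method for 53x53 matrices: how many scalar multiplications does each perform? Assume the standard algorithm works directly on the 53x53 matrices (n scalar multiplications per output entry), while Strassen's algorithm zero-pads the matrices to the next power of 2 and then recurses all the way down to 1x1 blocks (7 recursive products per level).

Matrix multiplication for 53x53 matrices:

Strassen's algorithm requires power-of-2 dimensions. Pad 53x53 to 64x64 (next power of 2).

Standard algorithm: 53^3 = 148877 multiplications
Strassen's algorithm: 7^(log2(64)) = 7^6 = 117649 multiplications
Savings: 148877 - 117649 = 31228 multiplications

Standard: 148877 multiplications (53^3). Strassen: 117649 multiplications (7^6, after padding to 64x64). Strassen reduces 8 recursive multiplications to 7 at each level.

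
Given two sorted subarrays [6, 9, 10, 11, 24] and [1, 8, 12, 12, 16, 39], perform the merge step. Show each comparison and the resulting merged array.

Merging process:

Compare 6 vs 1: take 1 from right. Merged: [1]
Compare 6 vs 8: take 6 from left. Merged: [1, 6]
Compare 9 vs 8: take 8 from right. Merged: [1, 6, 8]
Compare 9 vs 12: take 9 from left. Merged: [1, 6, 8, 9]
Compare 10 vs 12: take 10 from left. Merged: [1, 6, 8, 9, 10]
Compare 11 vs 12: take 11 from left. Merged: [1, 6, 8, 9, 10, 11]
Compare 24 vs 12: take 12 from right. Merged: [1, 6, 8, 9, 10, 11, 12]
Compare 24 vs 12: take 12 from right. Merged: [1, 6, 8, 9, 10, 11, 12, 12]
Compare 24 vs 16: take 16 from right. Merged: [1, 6, 8, 9, 10, 11, 12, 12, 16]
Compare 24 vs 39: take 24 from left. Merged: [1, 6, 8, 9, 10, 11, 12, 12, 16, 24]
Append remaining from right: [39]. Merged: [1, 6, 8, 9, 10, 11, 12, 12, 16, 24, 39]

Final merged array: [1, 6, 8, 9, 10, 11, 12, 12, 16, 24, 39]
Total comparisons: 10

The merged array is [1, 6, 8, 9, 10, 11, 12, 12, 16, 24, 39], requiring 10 comparisons. The merge step runs in O(n) time where n is the total number of elements.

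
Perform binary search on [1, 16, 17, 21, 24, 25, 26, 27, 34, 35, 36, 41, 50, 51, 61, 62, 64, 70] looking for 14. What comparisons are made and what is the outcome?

Binary search for 14 in [1, 16, 17, 21, 24, 25, 26, 27, 34, 35, 36, 41, 50, 51, 61, 62, 64, 70]:

lo=0, hi=17, mid=8, arr[mid]=34 -> 34 > 14, search left half
lo=0, hi=7, mid=3, arr[mid]=21 -> 21 > 14, search left half
lo=0, hi=2, mid=1, arr[mid]=16 -> 16 > 14, search left half
lo=0, hi=0, mid=0, arr[mid]=1 -> 1 < 14, search right half
lo=1 > hi=0, target 14 not found

Binary search determines that 14 is not in the array after 4 comparisons. The search space was exhausted without finding the target.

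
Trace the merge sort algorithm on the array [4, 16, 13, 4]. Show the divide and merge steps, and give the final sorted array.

Merge sort trace:

Split: [4, 16, 13, 4] -> [4, 16] and [13, 4]
  Split: [4, 16] -> [4] and [16]
  Merge: [4] + [16] -> [4, 16]
  Split: [13, 4] -> [13] and [4]
  Merge: [13] + [4] -> [4, 13]
Merge: [4, 16] + [4, 13] -> [4, 4, 13, 16]

Final sorted array: [4, 4, 13, 16]

The merge sort proceeds by recursively splitting the array and merging sorted halves.
After all merges, the sorted array is [4, 4, 13, 16].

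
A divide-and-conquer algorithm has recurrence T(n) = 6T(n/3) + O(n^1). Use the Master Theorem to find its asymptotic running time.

Master Theorem for T(n) = 6T(n/3) + O(n^1):

a = 6, b = 3, c = 1
log_b(a) = log_3(6) = 1.6309

Case 1: c = 1 < log_3(6) = 1.6309
T(n) = O(n^(log_3 6))

For T(n) = 6T(n/3) + O(n^1): log_3(6) = 1.6309. This is Case 1 of the Master Theorem (c < log_b(a), work dominated by leaves), giving O(n^(log_3 6)).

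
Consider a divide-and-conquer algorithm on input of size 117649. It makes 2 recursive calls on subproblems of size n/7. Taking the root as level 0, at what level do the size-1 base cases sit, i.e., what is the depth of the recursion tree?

For divide and conquer with division factor 7:

Problem sizes at each level:
Level 0: 117649
Level 1: 16807
Level 2: 2401
Level 3: 343
Level 4: 49
Level 5: 7
Level 6: 1

The root is level 0 and the size-1 base case is level 6 (the tree spans levels 0 through 6, i.e. 7 levels counting the root), so the depth is the number of divisions: log_7(117649) = 6

The recursion tree depth is log_7(117649) = 6. At each level, the problem size is divided by 7, so it takes 6 divisions to reduce to a base case of size 1. The algorithm makes 2 recursive calls at each level.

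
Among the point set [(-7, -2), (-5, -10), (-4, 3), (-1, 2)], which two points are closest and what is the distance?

Computing all pairwise distances among 4 points:

d((-7, -2), (-5, -10)) = 8.2462
d((-7, -2), (-4, 3)) = 5.831
d((-7, -2), (-1, 2)) = 7.2111
d((-5, -10), (-4, 3)) = 13.0384
d((-5, -10), (-1, 2)) = 12.6491
d((-4, 3), (-1, 2)) = 3.1623 <-- minimum

Closest pair: (-4, 3) and (-1, 2) with distance 3.1623

The closest pair is (-4, 3) and (-1, 2) with Euclidean distance 3.1623. For 4 points, brute-force pairwise comparison is shown above. For large n, the divide-and-conquer algorithm (sort by x, recurse on halves, check the dividing strip) achieves O(n log n).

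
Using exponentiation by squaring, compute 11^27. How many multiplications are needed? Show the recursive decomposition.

Computing 11^27 by squaring (build up from 11^1; each line after the first costs one multiplication):

11^1 = 11
11^2 = (11^1)^2 = 11^2 = 121
11^3 = 11 * 11^2 = 11 * 121 = 1331
11^6 = (11^3)^2 = 1331^2 = 1771561
11^12 = (11^6)^2 = 1771561^2 = 3138428376721
11^13 = 11 * 11^12 = 11 * 3138428376721 = 34522712143931
11^26 = (11^13)^2 = 34522712143931^2 = 1191817653772720942460132761
11^27 = 11 * 11^26 = 11 * 1191817653772720942460132761 = 13109994191499930367061460371

Result: 13109994191499930367061460371
Multiplications needed: 7 (7 lines after 11^1)

11^27 = 13109994191499930367061460371. Using exponentiation by squaring, this requires 7 multiplications. The key idea: if the exponent is even, square the half-power; if odd, multiply by the base once.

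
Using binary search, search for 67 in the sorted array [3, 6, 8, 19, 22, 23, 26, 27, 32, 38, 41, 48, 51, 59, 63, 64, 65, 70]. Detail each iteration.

Binary search for 67 in [3, 6, 8, 19, 22, 23, 26, 27, 32, 38, 41, 48, 51, 59, 63, 64, 65, 70]:

lo=0, hi=17, mid=8, arr[mid]=32 -> 32 < 67, search right half
lo=9, hi=17, mid=13, arr[mid]=59 -> 59 < 67, search right half
lo=14, hi=17, mid=15, arr[mid]=64 -> 64 < 67, search right half
lo=16, hi=17, mid=16, arr[mid]=65 -> 65 < 67, search right half
lo=17, hi=17, mid=17, arr[mid]=70 -> 70 > 67, search left half
lo=17 > hi=16, target 67 not found

Binary search determines that 67 is not in the array after 5 comparisons. The search space was exhausted without finding the target.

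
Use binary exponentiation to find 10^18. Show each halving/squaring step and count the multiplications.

Computing 10^18 by squaring (build up from 10^1; each line after the first costs one multiplication):

10^1 = 10
10^2 = (10^1)^2 = 10^2 = 100
10^4 = (10^2)^2 = 100^2 = 10000
10^8 = (10^4)^2 = 10000^2 = 100000000
10^9 = 10 * 10^8 = 10 * 100000000 = 1000000000
10^18 = (10^9)^2 = 1000000000^2 = 1000000000000000000

Result: 1000000000000000000
Multiplications needed: 5 (5 lines after 10^1)

10^18 = 1000000000000000000. Using exponentiation by squaring, this requires 5 multiplications. The key idea: if the exponent is even, square the half-power; if odd, multiply by the base once.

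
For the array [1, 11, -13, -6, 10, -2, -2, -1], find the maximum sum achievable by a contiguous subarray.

Using Kadane's algorithm on [1, 11, -13, -6, 10, -2, -2, -1]:

Scanning through the array:
Position 1 (value 11): max_ending_here = 12, max_so_far = 12
Position 2 (value -13): max_ending_here = -1, max_so_far = 12
Position 3 (value -6): max_ending_here = -6, max_so_far = 12
Position 4 (value 10): max_ending_here = 10, max_so_far = 12
Position 5 (value -2): max_ending_here = 8, max_so_far = 12
Position 6 (value -2): max_ending_here = 6, max_so_far = 12
Position 7 (value -1): max_ending_here = 5, max_so_far = 12

Maximum subarray: [1, 11]
Maximum sum: 12

The maximum subarray is [1, 11] with sum 12. This subarray runs from index 0 to index 1.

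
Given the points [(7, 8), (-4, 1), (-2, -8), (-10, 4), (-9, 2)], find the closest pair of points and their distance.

Computing all pairwise distances among 5 points:

d((7, 8), (-4, 1)) = 13.0384
d((7, 8), (-2, -8)) = 18.3576
d((7, 8), (-10, 4)) = 17.4642
d((7, 8), (-9, 2)) = 17.088
d((-4, 1), (-2, -8)) = 9.2195
d((-4, 1), (-10, 4)) = 6.7082
d((-4, 1), (-9, 2)) = 5.099
d((-2, -8), (-10, 4)) = 14.4222
d((-2, -8), (-9, 2)) = 12.2066
d((-10, 4), (-9, 2)) = 2.2361 <-- minimum

Closest pair: (-10, 4) and (-9, 2) with distance 2.2361

The closest pair is (-10, 4) and (-9, 2) with Euclidean distance 2.2361. For 5 points, brute-force pairwise comparison is shown above. For large n, the divide-and-conquer algorithm (sort by x, recurse on halves, check the dividing strip) achieves O(n log n).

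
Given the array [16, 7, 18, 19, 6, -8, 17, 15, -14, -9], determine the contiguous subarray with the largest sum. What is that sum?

Using Kadane's algorithm on [16, 7, 18, 19, 6, -8, 17, 15, -14, -9]:

Scanning through the array:
Position 1 (value 7): max_ending_here = 23, max_so_far = 23
Position 2 (value 18): max_ending_here = 41, max_so_far = 41
Position 3 (value 19): max_ending_here = 60, max_so_far = 60
Position 4 (value 6): max_ending_here = 66, max_so_far = 66
Position 5 (value -8): max_ending_here = 58, max_so_far = 66
Position 6 (value 17): max_ending_here = 75, max_so_far = 75
Position 7 (value 15): max_ending_here = 90, max_so_far = 90
Position 8 (value -14): max_ending_here = 76, max_so_far = 90
Position 9 (value -9): max_ending_here = 67, max_so_far = 90

Maximum subarray: [16, 7, 18, 19, 6, -8, 17, 15]
Maximum sum: 90

The maximum subarray is [16, 7, 18, 19, 6, -8, 17, 15] with sum 90. This subarray runs from index 0 to index 7.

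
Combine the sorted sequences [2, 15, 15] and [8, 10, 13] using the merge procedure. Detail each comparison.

Merging process:

Compare 2 vs 8: take 2 from left. Merged: [2]
Compare 15 vs 8: take 8 from right. Merged: [2, 8]
Compare 15 vs 10: take 10 from right. Merged: [2, 8, 10]
Compare 15 vs 13: take 13 from right. Merged: [2, 8, 10, 13]
Append remaining from left: [15, 15]. Merged: [2, 8, 10, 13, 15, 15]

Final merged array: [2, 8, 10, 13, 15, 15]
Total comparisons: 4

The merged array is [2, 8, 10, 13, 15, 15], requiring 4 comparisons. The merge step runs in O(n) time where n is the total number of elements.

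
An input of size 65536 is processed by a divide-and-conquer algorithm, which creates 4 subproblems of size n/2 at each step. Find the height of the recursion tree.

For divide and conquer with division factor 2:

Problem sizes at each level:
Level 0: 65536
Level 1: 32768
Level 2: 16384
Level 3: 8192
Level 4: 4096
Level 5: 2048
Level 6: 1024
Level 7: 512
Level 8: 256
Level 9: 128
Level 10: 64
Level 11: 32
Level 12: 16
Level 13: 8
Level 14: 4
Level 15: 2
Level 16: 1

The root is level 0 and the size-1 base case is level 16 (the tree spans levels 0 through 16, i.e. 17 levels counting the root), so the depth is the number of divisions: log_2(65536) = 16

The recursion tree depth is log_2(65536) = 16. At each level, the problem size is divided by 2, so it takes 16 divisions to reduce to a base case of size 1. The algorithm makes 4 recursive calls at each level.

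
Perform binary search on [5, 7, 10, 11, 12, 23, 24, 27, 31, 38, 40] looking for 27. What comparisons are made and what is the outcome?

Binary search for 27 in [5, 7, 10, 11, 12, 23, 24, 27, 31, 38, 40]:

lo=0, hi=10, mid=5, arr[mid]=23 -> 23 < 27, search right half
lo=6, hi=10, mid=8, arr[mid]=31 -> 31 > 27, search left half
lo=6, hi=7, mid=6, arr[mid]=24 -> 24 < 27, search right half
lo=7, hi=7, mid=7, arr[mid]=27 -> Found target at index 7!

Binary search finds 27 at index 7 after 4 comparisons. The search repeatedly halves the search space by comparing with the middle element.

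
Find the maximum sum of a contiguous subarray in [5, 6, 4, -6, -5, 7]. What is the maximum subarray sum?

Using Kadane's algorithm on [5, 6, 4, -6, -5, 7]:

Scanning through the array:
Position 1 (value 6): max_ending_here = 11, max_so_far = 11
Position 2 (value 4): max_ending_here = 15, max_so_far = 15
Position 3 (value -6): max_ending_here = 9, max_so_far = 15
Position 4 (value -5): max_ending_here = 4, max_so_far = 15
Position 5 (value 7): max_ending_here = 11, max_so_far = 15

Maximum subarray: [5, 6, 4]
Maximum sum: 15

The maximum subarray is [5, 6, 4] with sum 15. This subarray runs from index 0 to index 2.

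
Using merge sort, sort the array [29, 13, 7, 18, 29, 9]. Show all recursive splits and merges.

Merge sort trace:

Split: [29, 13, 7, 18, 29, 9] -> [29, 13, 7] and [18, 29, 9]
  Split: [29, 13, 7] -> [29] and [13, 7]
    Split: [13, 7] -> [13] and [7]
    Merge: [13] + [7] -> [7, 13]
  Merge: [29] + [7, 13] -> [7, 13, 29]
  Split: [18, 29, 9] -> [18] and [29, 9]
    Split: [29, 9] -> [29] and [9]
    Merge: [29] + [9] -> [9, 29]
  Merge: [18] + [9, 29] -> [9, 18, 29]
Merge: [7, 13, 29] + [9, 18, 29] -> [7, 9, 13, 18, 29, 29]

Final sorted array: [7, 9, 13, 18, 29, 29]

The merge sort proceeds by recursively splitting the array and merging sorted halves.
After all merges, the sorted array is [7, 9, 13, 18, 29, 29].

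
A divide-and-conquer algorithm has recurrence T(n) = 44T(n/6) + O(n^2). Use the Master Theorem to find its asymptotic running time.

Master Theorem for T(n) = 44T(n/6) + O(n^2):

a = 44, b = 6, c = 2
log_b(a) = log_6(44) = 2.1120

Case 1: c = 2 < log_6(44) = 2.1120
T(n) = O(n^(log_6 44))

For T(n) = 44T(n/6) + O(n^2): log_6(44) = 2.1120. This is Case 1 of the Master Theorem (c < log_b(a), work dominated by leaves), giving O(n^(log_6 44)).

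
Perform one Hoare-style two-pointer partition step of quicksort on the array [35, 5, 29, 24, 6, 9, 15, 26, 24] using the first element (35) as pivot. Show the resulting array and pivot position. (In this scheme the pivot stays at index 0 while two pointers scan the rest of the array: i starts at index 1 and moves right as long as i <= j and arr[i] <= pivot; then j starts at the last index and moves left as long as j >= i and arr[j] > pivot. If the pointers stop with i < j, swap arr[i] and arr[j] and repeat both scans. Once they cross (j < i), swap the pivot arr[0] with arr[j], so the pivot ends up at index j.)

Hoare-style two-pointer partition with pivot = 35:

Initial array: [35, 5, 29, 24, 6, 9, 15, 26, 24]

Pointers start at i = 1, j = 8.
i ends at 9, j ends at 8: the pointers have crossed (j < i), so scanning stops.

Swap pivot arr[0] with arr[8] to place pivot at position 8: [24, 5, 29, 24, 6, 9, 15, 26, 35]
Pivot position: 8

After partitioning with pivot 35, the array becomes [24, 5, 29, 24, 6, 9, 15, 26, 35]. The pivot is placed at index 8. All elements to the left of the pivot are <= 35, and all elements to the right are > 35.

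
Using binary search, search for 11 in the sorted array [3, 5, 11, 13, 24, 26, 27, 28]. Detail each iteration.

Binary search for 11 in [3, 5, 11, 13, 24, 26, 27, 28]:

lo=0, hi=7, mid=3, arr[mid]=13 -> 13 > 11, search left half
lo=0, hi=2, mid=1, arr[mid]=5 -> 5 < 11, search right half
lo=2, hi=2, mid=2, arr[mid]=11 -> Found target at index 2!

Binary search finds 11 at index 2 after 3 comparisons. The search repeatedly halves the search space by comparing with the middle element.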